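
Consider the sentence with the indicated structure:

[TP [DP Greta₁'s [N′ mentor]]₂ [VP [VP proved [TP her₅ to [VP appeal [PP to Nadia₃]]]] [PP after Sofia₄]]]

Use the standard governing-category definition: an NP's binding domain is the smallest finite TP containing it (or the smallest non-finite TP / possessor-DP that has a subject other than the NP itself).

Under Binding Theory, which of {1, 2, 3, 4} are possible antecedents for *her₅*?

*her* is a pronoun, so Principle B applies: it must be free in its binding domain.
Binding domain of *her₅*: the matrix TP, whose subject is [Greta₁'s mentor]₂.
*Greta₁* and the pronoun do not c-command one another → neither Principle B nor Principle C is at stake; coindexation permitted.
*[Greta₁'s mentor]₂* c-commands the pronoun within its binding domain → coindexation would violate Principle B.
*Nadia₃*: the pronoun c-commands this R-expression → coindexation would violate Principle C on *Nadia₃*.
*Sofia₄* and the pronoun do not c-command one another → neither Principle B nor Principle C is at stake; coindexation permitted.

{1, 4}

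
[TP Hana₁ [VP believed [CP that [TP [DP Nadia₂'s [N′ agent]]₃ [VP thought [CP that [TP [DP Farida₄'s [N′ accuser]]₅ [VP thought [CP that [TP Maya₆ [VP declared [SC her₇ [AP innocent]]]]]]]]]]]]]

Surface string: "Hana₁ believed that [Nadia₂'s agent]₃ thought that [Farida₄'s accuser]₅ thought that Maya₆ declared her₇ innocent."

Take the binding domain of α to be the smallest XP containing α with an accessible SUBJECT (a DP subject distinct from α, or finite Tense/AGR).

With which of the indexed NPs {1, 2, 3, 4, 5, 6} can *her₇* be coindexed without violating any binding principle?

{1, 2, 3, 4, 5}

*her* is a pronoun, so Principle B applies: it must be free in its binding domain.
Binding domain of *her₇*: the embedded TP, whose subject is Maya₆.
*Hana₁* c-commands the pronoun but from outside its binding domain, and is not c-commanded by it → coindexation permitted.
*Nadia₂* and the pronoun do not c-command one another → neither Principle B nor Principle C is at stake; coindexation permitted.
*[Nadia₂'s agent]₃* c-commands the pronoun but from outside its binding domain, and is not c-commanded by it → coindexation permitted.
*Farida₄* and the pronoun do not c-command one another → neither Principle B nor Principle C is at stake; coindexation permitted.
*[Farida₄'s accuser]₅* c-commands the pronoun but from outside its binding domain, and is not c-commanded by it → coindexation permitted.
*Maya₆* c-commands the pronoun within its binding domain → coindexation would violate Principle B.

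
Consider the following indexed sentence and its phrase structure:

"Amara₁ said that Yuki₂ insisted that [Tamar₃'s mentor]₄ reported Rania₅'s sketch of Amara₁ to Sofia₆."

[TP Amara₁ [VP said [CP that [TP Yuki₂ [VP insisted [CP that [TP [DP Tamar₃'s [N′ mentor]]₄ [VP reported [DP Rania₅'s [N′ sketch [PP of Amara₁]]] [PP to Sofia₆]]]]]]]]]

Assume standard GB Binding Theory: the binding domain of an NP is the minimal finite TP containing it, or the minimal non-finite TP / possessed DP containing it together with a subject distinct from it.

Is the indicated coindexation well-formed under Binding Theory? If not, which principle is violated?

Principle C

The two coindexed NPs are *Amara₁* (the higher occurrence) and *Amara₁* (the lower occurrence).
*Amara₁* (the lower occurrence) is an R-expression. Principle C requires it to be free everywhere.
*Amara₁* (the higher occurrence) c-commands it and carries the same index.
The R-expression is bound → Principle C violation.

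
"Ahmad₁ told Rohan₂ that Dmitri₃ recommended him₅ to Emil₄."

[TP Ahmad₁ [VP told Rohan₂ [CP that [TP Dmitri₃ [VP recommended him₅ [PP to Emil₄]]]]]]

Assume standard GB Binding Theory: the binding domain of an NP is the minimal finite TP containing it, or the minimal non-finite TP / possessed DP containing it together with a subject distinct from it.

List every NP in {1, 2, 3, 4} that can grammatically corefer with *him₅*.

*him* is a pronoun, so Principle B applies: it must be free in its binding domain.
Binding domain of *him₅*: the embedded TP, whose subject is Dmitri₃.
*Ahmad₁* c-commands the pronoun but from outside its binding domain, and is not c-commanded by it → coindexation permitted.
*Rohan₂* c-commands the pronoun but from outside its binding domain, and is not c-commanded by it → coindexation permitted.
*Dmitri₃* c-commands the pronoun within its binding domain → coindexation would violate Principle B.
*Emil₄*: the pronoun c-commands this R-expression → coindexation would violate Principle C on *Emil₄*.

{1, 2}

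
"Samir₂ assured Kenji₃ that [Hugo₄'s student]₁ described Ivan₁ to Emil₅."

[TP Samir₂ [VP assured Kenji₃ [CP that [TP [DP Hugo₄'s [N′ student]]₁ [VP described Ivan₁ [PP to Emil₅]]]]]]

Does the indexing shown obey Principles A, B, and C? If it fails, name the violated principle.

The two coindexed NPs are *[Hugo₄'s student]₁* and *Ivan₁*.
*Ivan₁* is an R-expression. Principle C requires it to be free everywhere.
*[Hugo₄'s student]₁* c-commands it and carries the same index.
The R-expression is bound → Principle C violation.

Principle C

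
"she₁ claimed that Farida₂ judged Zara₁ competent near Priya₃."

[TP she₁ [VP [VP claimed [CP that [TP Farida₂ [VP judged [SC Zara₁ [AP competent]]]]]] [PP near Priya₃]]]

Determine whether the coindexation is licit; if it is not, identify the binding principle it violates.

The two coindexed NPs are *she₁* and *Zara₁*.
*Zara₁* is an R-expression. Principle C requires it to be free everywhere.
*she₁* c-commands it and carries the same index.
The R-expression is bound → Principle C violation.

Principle C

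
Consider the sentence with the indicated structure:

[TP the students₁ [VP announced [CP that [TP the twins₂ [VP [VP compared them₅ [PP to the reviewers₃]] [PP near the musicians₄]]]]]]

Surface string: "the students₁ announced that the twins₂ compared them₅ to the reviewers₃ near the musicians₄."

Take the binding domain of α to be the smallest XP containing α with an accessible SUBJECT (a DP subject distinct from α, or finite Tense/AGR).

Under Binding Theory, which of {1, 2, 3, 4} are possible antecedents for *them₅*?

{1, 4}

*them* is a pronoun, so Principle B applies: it must be free in its binding domain.
Binding domain of *them₅*: the embedded TP, whose subject is the twins₂.
*the students₁* c-commands the pronoun but from outside its binding domain, and is not c-commanded by it → coindexation permitted.
*the twins₂* c-commands the pronoun within its binding domain → coindexation would violate Principle B.
*the reviewers₃*: the pronoun c-commands this R-expression → coindexation would violate Principle C on *the reviewers₃*.
*the musicians₄* and the pronoun do not c-command one another → neither Principle B nor Principle C is at stake; coindexation permitted.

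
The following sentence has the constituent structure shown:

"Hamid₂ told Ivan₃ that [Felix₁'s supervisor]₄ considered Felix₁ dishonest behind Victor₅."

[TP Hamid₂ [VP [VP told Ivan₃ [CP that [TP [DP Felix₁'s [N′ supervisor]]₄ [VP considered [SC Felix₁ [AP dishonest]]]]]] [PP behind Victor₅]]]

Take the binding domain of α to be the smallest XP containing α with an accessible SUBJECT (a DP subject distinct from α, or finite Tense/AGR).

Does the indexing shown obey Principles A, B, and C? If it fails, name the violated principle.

grammatical

The two coindexed NPs are *Felix₁* and *Felix₁*.
*Felix₁* is an R-expression; no coindexed NP c-commands it, so Principle C holds.
*Felix₁* is an R-expression; *Felix₁* does not c-command it, and no other NP shares its index, so Principle C is satisfied.
All principles are respected.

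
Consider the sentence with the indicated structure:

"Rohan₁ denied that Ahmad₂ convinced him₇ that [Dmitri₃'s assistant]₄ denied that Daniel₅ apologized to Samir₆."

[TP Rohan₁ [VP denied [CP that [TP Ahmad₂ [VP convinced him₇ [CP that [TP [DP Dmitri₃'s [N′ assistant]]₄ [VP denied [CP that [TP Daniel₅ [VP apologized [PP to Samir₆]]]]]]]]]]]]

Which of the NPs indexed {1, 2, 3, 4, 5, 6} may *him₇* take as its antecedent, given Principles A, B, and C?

{1}

*him* is a pronoun, so Principle B applies: it must be free in its binding domain.
Binding domain of *him₇*: the embedded TP, whose subject is Ahmad₂.
*Rohan₁* c-commands the pronoun but from outside its binding domain, and is not c-commanded by it → coindexation permitted.
*Ahmad₂* c-commands the pronoun within its binding domain → coindexation would violate Principle B.
*Dmitri₃*: the pronoun c-commands this R-expression → coindexation would violate Principle C on *Dmitri₃*.
*[Dmitri₃'s assistant]₄*: the pronoun c-commands this R-expression → coindexation would violate Principle C on *[Dmitri₃'s assistant]₄*.
*Daniel₅*: the pronoun c-commands this R-expression → coindexation would violate Principle C on *Daniel₅*.
*Samir₆*: the pronoun c-commands this R-expression → coindexation would violate Principle C on *Samir₆*.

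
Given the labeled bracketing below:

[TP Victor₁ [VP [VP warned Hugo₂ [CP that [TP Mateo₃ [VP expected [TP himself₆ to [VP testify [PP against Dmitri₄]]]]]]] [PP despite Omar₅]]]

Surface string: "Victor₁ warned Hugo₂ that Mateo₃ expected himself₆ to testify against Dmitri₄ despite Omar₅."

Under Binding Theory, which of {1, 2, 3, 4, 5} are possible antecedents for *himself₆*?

{3}

*himself* is an anaphor, so Principle A applies: it must be bound in its binding domain.
Binding domain of *himself₆*: the embedded TP, whose subject is Mateo₃.
*Victor₁* c-commands the anaphor but is outside its binding domain → cannot satisfy Principle A.
*Hugo₂* c-commands the anaphor but is outside its binding domain → cannot satisfy Principle A.
*Mateo₃* c-commands the anaphor within its binding domain → licit binder.
*Dmitri₄* does not c-command the anaphor → cannot bind it.
*Omar₅* does not c-command the anaphor → cannot bind it.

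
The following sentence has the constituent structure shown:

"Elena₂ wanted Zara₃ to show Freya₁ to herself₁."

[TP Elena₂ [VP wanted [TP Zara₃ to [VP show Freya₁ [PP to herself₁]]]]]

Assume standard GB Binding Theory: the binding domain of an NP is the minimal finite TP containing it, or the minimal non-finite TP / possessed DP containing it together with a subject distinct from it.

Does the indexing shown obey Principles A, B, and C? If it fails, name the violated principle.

The two coindexed NPs are *Freya₁* and *herself₁*.
*herself₁* is an anaphor; its binding domain is the embedded TP, whose subject is Zara₃. *Freya₁* c-commands it within that domain and shares its index, so Principle A is satisfied.
*Freya₁* is an R-expression; *herself₁* does not c-command it, and no other NP shares its index, so Principle C is satisfied.
All principles are respected.

grammatical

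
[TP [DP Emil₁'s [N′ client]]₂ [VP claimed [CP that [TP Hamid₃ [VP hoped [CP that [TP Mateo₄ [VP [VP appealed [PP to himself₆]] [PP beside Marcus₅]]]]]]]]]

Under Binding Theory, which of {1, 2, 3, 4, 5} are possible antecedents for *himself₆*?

*himself* is an anaphor, so Principle A applies: it must be bound in its binding domain.
Binding domain of *himself₆*: the embedded TP, whose subject is Mateo₄.
*Emil₁* does not c-command the anaphor → cannot bind it.
*[Emil₁'s client]₂* c-commands the anaphor but is outside its binding domain → cannot satisfy Principle A.
*Hamid₃* c-commands the anaphor but is outside its binding domain → cannot satisfy Principle A.
*Mateo₄* c-commands the anaphor within its binding domain → licit binder.
*Marcus₅* does not c-command the anaphor → cannot bind it.

{4}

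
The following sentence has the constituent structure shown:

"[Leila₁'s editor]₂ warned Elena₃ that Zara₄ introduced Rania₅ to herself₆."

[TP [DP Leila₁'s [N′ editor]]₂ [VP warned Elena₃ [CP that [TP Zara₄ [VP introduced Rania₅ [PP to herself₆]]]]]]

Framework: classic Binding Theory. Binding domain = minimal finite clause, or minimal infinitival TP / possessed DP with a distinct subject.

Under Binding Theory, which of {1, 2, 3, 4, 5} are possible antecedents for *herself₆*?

{4, 5}

*herself* is an anaphor, so Principle A applies: it must be bound in its binding domain.
Binding domain of *herself₆*: the embedded TP, whose subject is Zara₄.
*Leila₁* does not c-command the anaphor → cannot bind it.
*[Leila₁'s editor]₂* c-commands the anaphor but is outside its binding domain → cannot satisfy Principle A.
*Elena₃* c-commands the anaphor but is outside its binding domain → cannot satisfy Principle A.
*Zara₄* c-commands the anaphor within its binding domain → licit binder.
*Rania₅* c-commands the anaphor within its binding domain → licit binder.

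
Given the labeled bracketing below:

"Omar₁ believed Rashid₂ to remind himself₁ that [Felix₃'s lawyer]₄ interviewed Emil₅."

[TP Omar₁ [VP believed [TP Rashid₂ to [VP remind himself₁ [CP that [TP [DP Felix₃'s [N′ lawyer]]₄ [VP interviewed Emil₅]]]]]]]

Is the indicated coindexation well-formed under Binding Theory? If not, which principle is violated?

The two coindexed NPs are *Omar₁* and *himself₁*.
*himself₁* is an anaphor. Principle A requires it to be bound within its binding domain — the embedded TP, whose subject is Rashid₂.
Within that domain it is c-commanded by *Rashid₂*, which does not share its index.
*Omar₁* does c-command the anaphor, but from outside its binding domain.
The anaphor is unbound in its domain → Principle A violation.

Principle A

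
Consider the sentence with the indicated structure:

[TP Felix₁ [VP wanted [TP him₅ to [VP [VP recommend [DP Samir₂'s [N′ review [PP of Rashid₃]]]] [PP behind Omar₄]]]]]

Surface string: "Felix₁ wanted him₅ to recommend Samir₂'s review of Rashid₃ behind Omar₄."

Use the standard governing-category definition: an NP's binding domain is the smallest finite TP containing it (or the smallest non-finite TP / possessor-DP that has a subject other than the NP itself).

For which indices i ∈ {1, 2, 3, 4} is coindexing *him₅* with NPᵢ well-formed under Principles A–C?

*him* is a pronoun, so Principle B applies: it must be free in its binding domain.
Binding domain of *him₅*: the matrix TP, whose subject is Felix₁.
*Felix₁* c-commands the pronoun within its binding domain → coindexation would violate Principle B.
*Samir₂*: the pronoun c-commands this R-expression → coindexation would violate Principle C on *Samir₂*.
*Rashid₃*: the pronoun c-commands this R-expression → coindexation would violate Principle C on *Rashid₃*.
*Omar₄*: the pronoun c-commands this R-expression → coindexation would violate Principle C on *Omar₄*.

none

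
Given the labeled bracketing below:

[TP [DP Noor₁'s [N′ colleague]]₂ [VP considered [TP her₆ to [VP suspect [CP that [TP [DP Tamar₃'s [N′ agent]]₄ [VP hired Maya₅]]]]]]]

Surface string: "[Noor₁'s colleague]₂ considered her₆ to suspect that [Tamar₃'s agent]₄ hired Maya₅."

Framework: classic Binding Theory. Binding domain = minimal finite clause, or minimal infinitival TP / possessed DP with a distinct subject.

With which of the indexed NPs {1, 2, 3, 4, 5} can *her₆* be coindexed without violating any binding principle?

*her* is a pronoun, so Principle B applies: it must be free in its binding domain.
Binding domain of *her₆*: the matrix TP, whose subject is [Noor₁'s colleague]₂.
*Noor₁* and the pronoun do not c-command one another → neither Principle B nor Principle C is at stake; coindexation permitted.
*[Noor₁'s colleague]₂* c-commands the pronoun within its binding domain → coindexation would violate Principle B.
*Tamar₃*: the pronoun c-commands this R-expression → coindexation would violate Principle C on *Tamar₃*.
*[Tamar₃'s agent]₄*: the pronoun c-commands this R-expression → coindexation would violate Principle C on *[Tamar₃'s agent]₄*.
*Maya₅*: the pronoun c-commands this R-expression → coindexation would violate Principle C on *Maya₅*.

{1}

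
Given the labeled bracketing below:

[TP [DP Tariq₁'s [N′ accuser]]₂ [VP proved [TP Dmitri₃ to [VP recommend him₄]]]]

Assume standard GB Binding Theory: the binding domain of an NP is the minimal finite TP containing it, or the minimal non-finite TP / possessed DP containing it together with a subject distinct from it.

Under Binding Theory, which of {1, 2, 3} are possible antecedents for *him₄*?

{1, 2}

*him* is a pronoun, so Principle B applies: it must be free in its binding domain.
Binding domain of *him₄*: the embedded TP, whose subject is Dmitri₃.
*Tariq₁* and the pronoun do not c-command one another → neither Principle B nor Principle C is at stake; coindexation permitted.
*[Tariq₁'s accuser]₂* c-commands the pronoun but from outside its binding domain, and is not c-commanded by it → coindexation permitted.
*Dmitri₃* c-commands the pronoun within its binding domain → coindexation would violate Principle B.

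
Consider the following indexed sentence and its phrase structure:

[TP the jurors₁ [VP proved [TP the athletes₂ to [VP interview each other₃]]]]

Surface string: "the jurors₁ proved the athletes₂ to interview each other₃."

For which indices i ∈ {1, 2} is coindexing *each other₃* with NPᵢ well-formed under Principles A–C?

*each other* is an anaphor, so Principle A applies: it must be bound in its binding domain.
Binding domain of *each other₃*: the embedded TP, whose subject is the athletes₂.
*the jurors₁* c-commands the anaphor but is outside its binding domain → cannot satisfy Principle A.
*the athletes₂* c-commands the anaphor within its binding domain → licit binder.

{2}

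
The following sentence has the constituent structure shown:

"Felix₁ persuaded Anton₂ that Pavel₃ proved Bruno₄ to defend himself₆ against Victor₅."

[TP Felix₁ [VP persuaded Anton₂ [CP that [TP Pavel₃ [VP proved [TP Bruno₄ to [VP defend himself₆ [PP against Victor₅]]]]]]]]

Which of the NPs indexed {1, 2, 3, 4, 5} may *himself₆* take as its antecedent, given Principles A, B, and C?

*himself* is an anaphor, so Principle A applies: it must be bound in its binding domain.
Binding domain of *himself₆*: the embedded TP, whose subject is Bruno₄.
*Felix₁* c-commands the anaphor but is outside its binding domain → cannot satisfy Principle A.
*Anton₂* c-commands the anaphor but is outside its binding domain → cannot satisfy Principle A.
*Pavel₃* c-commands the anaphor but is outside its binding domain → cannot satisfy Principle A.
*Bruno₄* c-commands the anaphor within its binding domain → licit binder.
*Victor₅* does not c-command the anaphor → cannot bind it.

{4}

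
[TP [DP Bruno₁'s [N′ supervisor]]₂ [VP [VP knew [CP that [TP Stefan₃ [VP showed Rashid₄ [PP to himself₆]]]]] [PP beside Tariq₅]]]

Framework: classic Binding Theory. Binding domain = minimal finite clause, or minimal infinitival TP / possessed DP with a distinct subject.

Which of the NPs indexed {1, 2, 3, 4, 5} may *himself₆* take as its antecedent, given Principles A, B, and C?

*himself* is an anaphor, so Principle A applies: it must be bound in its binding domain.
Binding domain of *himself₆*: the embedded TP, whose subject is Stefan₃.
*Bruno₁* does not c-command the anaphor → cannot bind it.
*[Bruno₁'s supervisor]₂* c-commands the anaphor but is outside its binding domain → cannot satisfy Principle A.
*Stefan₃* c-commands the anaphor within its binding domain → licit binder.
*Rashid₄* c-commands the anaphor within its binding domain → licit binder.
*Tariq₅* does not c-command the anaphor → cannot bind it.

{3, 4}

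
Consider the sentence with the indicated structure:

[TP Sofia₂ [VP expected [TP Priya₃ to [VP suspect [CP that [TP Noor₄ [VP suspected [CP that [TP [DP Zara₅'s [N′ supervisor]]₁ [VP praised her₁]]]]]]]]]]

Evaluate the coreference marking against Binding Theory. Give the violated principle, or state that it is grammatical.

Principle B

The two coindexed NPs are *[Zara₅'s supervisor]₁* and *her₁*.
*her₁* is a pronoun. Its binding domain is the embedded TP, whose subject is [Zara₅'s supervisor]₁.
*[Zara₅'s supervisor]₁* c-commands it within that domain and carries the same index.
The pronoun is locally bound → Principle B violation.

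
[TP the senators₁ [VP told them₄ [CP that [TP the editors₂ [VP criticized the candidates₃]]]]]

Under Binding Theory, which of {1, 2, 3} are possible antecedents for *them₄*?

none

*them* is a pronoun, so Principle B applies: it must be free in its binding domain.
Binding domain of *them₄*: the matrix TP, whose subject is the senators₁.
*the senators₁* c-commands the pronoun within its binding domain → coindexation would violate Principle B.
*the editors₂*: the pronoun c-commands this R-expression → coindexation would violate Principle C on *the editors₂*.
*the candidates₃*: the pronoun c-commands this R-expression → coindexation would violate Principle C on *the candidates₃*.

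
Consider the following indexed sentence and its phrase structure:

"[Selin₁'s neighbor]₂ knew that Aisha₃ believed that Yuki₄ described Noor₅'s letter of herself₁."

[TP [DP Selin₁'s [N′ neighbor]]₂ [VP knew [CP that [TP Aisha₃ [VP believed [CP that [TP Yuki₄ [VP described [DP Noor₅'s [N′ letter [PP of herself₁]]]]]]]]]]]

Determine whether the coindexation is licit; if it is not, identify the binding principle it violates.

Principle A

The two coindexed NPs are *Selin₁* and *herself₁*.
*herself₁* is an anaphor. Principle A requires it to be bound within its binding domain — the possessed DP, whose subject is Noor₅.
Within that domain it is c-commanded by *Noor₅*, which does not share its index.
*Selin₁* does not c-command the anaphor at all.
The anaphor is unbound in its domain → Principle A violation.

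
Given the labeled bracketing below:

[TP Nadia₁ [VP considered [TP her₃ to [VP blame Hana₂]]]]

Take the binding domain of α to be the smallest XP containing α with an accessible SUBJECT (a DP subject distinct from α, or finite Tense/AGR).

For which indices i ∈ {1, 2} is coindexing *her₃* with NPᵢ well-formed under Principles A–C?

*her* is a pronoun, so Principle B applies: it must be free in its binding domain.
Binding domain of *her₃*: the matrix TP, whose subject is Nadia₁.
*Nadia₁* c-commands the pronoun within its binding domain → coindexation would violate Principle B.
*Hana₂*: the pronoun c-commands this R-expression → coindexation would violate Principle C on *Hana₂*.

none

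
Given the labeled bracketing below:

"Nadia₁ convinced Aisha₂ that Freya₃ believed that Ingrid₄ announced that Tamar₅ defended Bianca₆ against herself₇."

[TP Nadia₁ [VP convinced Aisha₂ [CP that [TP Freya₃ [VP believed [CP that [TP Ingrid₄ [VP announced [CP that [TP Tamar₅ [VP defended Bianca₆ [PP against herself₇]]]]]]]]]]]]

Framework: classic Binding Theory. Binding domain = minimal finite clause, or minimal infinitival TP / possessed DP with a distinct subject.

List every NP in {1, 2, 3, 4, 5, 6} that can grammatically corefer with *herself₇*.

{5, 6}

*herself* is an anaphor, so Principle A applies: it must be bound in its binding domain.
Binding domain of *herself₇*: the embedded TP, whose subject is Tamar₅.
*Nadia₁* c-commands the anaphor but is outside its binding domain → cannot satisfy Principle A.
*Aisha₂* c-commands the anaphor but is outside its binding domain → cannot satisfy Principle A.
*Freya₃* c-commands the anaphor but is outside its binding domain → cannot satisfy Principle A.
*Ingrid₄* c-commands the anaphor but is outside its binding domain → cannot satisfy Principle A.
*Tamar₅* c-commands the anaphor within its binding domain → licit binder.
*Bianca₆* c-commands the anaphor within its binding domain → licit binder.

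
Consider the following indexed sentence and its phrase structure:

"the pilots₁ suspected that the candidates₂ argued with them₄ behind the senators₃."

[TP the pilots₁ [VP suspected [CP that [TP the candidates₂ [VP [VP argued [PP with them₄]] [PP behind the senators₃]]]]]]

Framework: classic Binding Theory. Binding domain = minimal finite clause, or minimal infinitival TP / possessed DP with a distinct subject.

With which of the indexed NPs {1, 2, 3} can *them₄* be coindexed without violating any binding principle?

*them* is a pronoun, so Principle B applies: it must be free in its binding domain.
Binding domain of *them₄*: the embedded TP, whose subject is the candidates₂.
*the pilots₁* c-commands the pronoun but from outside its binding domain, and is not c-commanded by it → coindexation permitted.
*the candidates₂* c-commands the pronoun within its binding domain → coindexation would violate Principle B.
*the senators₃* and the pronoun do not c-command one another → neither Principle B nor Principle C is at stake; coindexation permitted.

{1, 3}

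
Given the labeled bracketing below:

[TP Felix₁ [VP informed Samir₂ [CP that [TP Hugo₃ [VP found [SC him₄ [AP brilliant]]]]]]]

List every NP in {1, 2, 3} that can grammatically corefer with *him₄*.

{1, 2}

*him* is a pronoun, so Principle B applies: it must be free in its binding domain.
Binding domain of *him₄*: the embedded TP, whose subject is Hugo₃.
*Felix₁* c-commands the pronoun but from outside its binding domain, and is not c-commanded by it → coindexation permitted.
*Samir₂* c-commands the pronoun but from outside its binding domain, and is not c-commanded by it → coindexation permitted.
*Hugo₃* c-commands the pronoun within its binding domain → coindexation would violate Principle B.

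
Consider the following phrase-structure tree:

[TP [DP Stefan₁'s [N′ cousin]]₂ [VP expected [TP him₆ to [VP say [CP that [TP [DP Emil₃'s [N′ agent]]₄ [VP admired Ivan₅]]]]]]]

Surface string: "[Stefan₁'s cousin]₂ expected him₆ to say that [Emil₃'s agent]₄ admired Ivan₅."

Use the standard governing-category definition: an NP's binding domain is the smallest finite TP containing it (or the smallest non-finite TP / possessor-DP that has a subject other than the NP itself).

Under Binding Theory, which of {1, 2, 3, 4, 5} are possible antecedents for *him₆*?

{1}

*him* is a pronoun, so Principle B applies: it must be free in its binding domain.
Binding domain of *him₆*: the matrix TP, whose subject is [Stefan₁'s cousin]₂.
*Stefan₁* and the pronoun do not c-command one another → neither Principle B nor Principle C is at stake; coindexation permitted.
*[Stefan₁'s cousin]₂* c-commands the pronoun within its binding domain → coindexation would violate Principle B.
*Emil₃*: the pronoun c-commands this R-expression → coindexation would violate Principle C on *Emil₃*.
*[Emil₃'s agent]₄*: the pronoun c-commands this R-expression → coindexation would violate Principle C on *[Emil₃'s agent]₄*.
*Ivan₅*: the pronoun c-commands this R-expression → coindexation would violate Principle C on *Ivan₅*.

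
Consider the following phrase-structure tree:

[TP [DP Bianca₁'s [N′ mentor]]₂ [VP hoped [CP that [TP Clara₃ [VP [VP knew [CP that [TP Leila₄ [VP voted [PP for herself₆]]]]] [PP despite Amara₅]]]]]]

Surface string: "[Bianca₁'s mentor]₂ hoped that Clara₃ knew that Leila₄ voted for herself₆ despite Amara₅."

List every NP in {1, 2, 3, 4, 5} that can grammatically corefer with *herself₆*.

{4}

*herself* is an anaphor, so Principle A applies: it must be bound in its binding domain.
Binding domain of *herself₆*: the embedded TP, whose subject is Leila₄.
*Bianca₁* does not c-command the anaphor → cannot bind it.
*[Bianca₁'s mentor]₂* c-commands the anaphor but is outside its binding domain → cannot satisfy Principle A.
*Clara₃* c-commands the anaphor but is outside its binding domain → cannot satisfy Principle A.
*Leila₄* c-commands the anaphor within its binding domain → licit binder.
*Amara₅* does not c-command the anaphor → cannot bind it.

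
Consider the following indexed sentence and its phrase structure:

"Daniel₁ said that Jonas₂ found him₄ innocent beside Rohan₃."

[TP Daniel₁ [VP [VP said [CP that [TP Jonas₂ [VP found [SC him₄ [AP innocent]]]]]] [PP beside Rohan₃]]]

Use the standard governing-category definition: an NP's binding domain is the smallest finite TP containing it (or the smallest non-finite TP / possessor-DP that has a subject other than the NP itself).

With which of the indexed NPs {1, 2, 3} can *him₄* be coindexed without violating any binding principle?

{1, 3}

*him* is a pronoun, so Principle B applies: it must be free in its binding domain.
Binding domain of *him₄*: the embedded TP, whose subject is Jonas₂.
*Daniel₁* c-commands the pronoun but from outside its binding domain, and is not c-commanded by it → coindexation permitted.
*Jonas₂* c-commands the pronoun within its binding domain → coindexation would violate Principle B.
*Rohan₃* and the pronoun do not c-command one another → neither Principle B nor Principle C is at stake; coindexation permitted.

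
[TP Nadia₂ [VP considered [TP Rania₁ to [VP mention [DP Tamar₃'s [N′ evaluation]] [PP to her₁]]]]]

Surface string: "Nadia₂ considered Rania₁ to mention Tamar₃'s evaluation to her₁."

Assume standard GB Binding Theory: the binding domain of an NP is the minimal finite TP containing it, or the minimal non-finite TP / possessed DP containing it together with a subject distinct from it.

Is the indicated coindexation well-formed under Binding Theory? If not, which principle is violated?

The two coindexed NPs are *Rania₁* and *her₁*.
*her₁* is a pronoun. Its binding domain is the embedded TP, whose subject is Rania₁.
*Rania₁* c-commands it within that domain and carries the same index.
The pronoun is locally bound → Principle B violation.

Principle B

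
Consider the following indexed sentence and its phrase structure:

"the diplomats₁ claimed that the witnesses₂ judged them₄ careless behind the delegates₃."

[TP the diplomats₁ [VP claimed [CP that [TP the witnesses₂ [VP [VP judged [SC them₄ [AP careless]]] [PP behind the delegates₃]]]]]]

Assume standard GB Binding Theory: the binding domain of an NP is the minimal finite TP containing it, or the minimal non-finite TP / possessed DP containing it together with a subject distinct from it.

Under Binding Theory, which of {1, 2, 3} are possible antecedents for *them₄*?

*them* is a pronoun, so Principle B applies: it must be free in its binding domain.
Binding domain of *them₄*: the embedded TP, whose subject is the witnesses₂.
*the diplomats₁* c-commands the pronoun but from outside its binding domain, and is not c-commanded by it → coindexation permitted.
*the witnesses₂* c-commands the pronoun within its binding domain → coindexation would violate Principle B.
*the delegates₃* and the pronoun do not c-command one another → neither Principle B nor Principle C is at stake; coindexation permitted.

{1, 3}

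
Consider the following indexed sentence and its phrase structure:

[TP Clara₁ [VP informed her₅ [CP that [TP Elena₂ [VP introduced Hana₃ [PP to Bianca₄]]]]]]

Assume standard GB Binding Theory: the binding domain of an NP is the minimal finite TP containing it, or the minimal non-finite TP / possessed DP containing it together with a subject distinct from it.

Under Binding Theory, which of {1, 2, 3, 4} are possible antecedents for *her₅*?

none

*her* is a pronoun, so Principle B applies: it must be free in its binding domain.
Binding domain of *her₅*: the matrix TP, whose subject is Clara₁.
*Clara₁* c-commands the pronoun within its binding domain → coindexation would violate Principle B.
*Elena₂*: the pronoun c-commands this R-expression → coindexation would violate Principle C on *Elena₂*.
*Hana₃*: the pronoun c-commands this R-expression → coindexation would violate Principle C on *Hana₃*.
*Bianca₄*: the pronoun c-commands this R-expression → coindexation would violate Principle C on *Bianca₄*.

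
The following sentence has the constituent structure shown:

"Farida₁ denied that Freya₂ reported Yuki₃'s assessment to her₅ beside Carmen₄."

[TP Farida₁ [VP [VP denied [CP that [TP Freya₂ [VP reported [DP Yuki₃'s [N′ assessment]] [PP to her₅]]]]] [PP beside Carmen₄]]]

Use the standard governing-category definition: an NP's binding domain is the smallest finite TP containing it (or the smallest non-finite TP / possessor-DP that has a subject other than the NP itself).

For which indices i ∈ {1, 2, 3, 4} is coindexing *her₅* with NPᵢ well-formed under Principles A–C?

{1, 3, 4}

*her* is a pronoun, so Principle B applies: it must be free in its binding domain.
Binding domain of *her₅*: the embedded TP, whose subject is Freya₂.
*Farida₁* c-commands the pronoun but from outside its binding domain, and is not c-commanded by it → coindexation permitted.
*Freya₂* c-commands the pronoun within its binding domain → coindexation would violate Principle B.
*Yuki₃* and the pronoun do not c-command one another → neither Principle B nor Principle C is at stake; coindexation permitted.
*Carmen₄* and the pronoun do not c-command one another → neither Principle B nor Principle C is at stake; coindexation permitted.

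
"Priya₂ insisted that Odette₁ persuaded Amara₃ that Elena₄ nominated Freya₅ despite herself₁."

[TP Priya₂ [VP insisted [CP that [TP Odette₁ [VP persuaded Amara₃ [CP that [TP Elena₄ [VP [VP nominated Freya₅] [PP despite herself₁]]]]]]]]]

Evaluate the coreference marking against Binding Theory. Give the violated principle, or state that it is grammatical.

Principle A

The two coindexed NPs are *Odette₁* and *herself₁*.
*herself₁* is an anaphor. Principle A requires it to be bound within its binding domain — the embedded TP, whose subject is Elena₄.
Within that domain it is c-commanded by *Elena₄*, which does not share its index.
*Odette₁* does c-command the anaphor, but from outside its binding domain.
The anaphor is unbound in its domain → Principle A violation.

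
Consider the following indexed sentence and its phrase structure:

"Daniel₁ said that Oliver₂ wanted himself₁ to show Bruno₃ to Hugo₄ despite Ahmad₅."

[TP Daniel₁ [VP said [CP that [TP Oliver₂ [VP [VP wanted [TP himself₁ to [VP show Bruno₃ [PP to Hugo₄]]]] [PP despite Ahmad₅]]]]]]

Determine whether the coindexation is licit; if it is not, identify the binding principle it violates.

Principle A

The two coindexed NPs are *Daniel₁* and *himself₁*.
*himself₁* is an anaphor. Principle A requires it to be bound within its binding domain — the embedded TP, whose subject is Oliver₂.
Within that domain it is c-commanded by *Oliver₂*, which does not share its index.
*Daniel₁* does c-command the anaphor, but from outside its binding domain.
The anaphor is unbound in its domain → Principle A violation.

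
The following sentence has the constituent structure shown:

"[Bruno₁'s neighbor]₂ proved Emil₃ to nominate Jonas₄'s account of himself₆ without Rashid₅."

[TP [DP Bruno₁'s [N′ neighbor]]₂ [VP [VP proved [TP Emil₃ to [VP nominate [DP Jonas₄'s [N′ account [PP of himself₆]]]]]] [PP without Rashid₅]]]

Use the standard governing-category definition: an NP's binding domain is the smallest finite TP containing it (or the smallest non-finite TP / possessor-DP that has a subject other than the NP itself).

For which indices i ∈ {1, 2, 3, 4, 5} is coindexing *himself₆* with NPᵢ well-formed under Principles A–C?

*himself* is an anaphor, so Principle A applies: it must be bound in its binding domain.
Binding domain of *himself₆*: the possessed DP, whose subject is Jonas₄.
*Bruno₁* does not c-command the anaphor → cannot bind it.
*[Bruno₁'s neighbor]₂* c-commands the anaphor but is outside its binding domain → cannot satisfy Principle A.
*Emil₃* c-commands the anaphor but is outside its binding domain → cannot satisfy Principle A.
*Jonas₄* c-commands the anaphor within its binding domain → licit binder.
*Rashid₅* does not c-command the anaphor → cannot bind it.

{4}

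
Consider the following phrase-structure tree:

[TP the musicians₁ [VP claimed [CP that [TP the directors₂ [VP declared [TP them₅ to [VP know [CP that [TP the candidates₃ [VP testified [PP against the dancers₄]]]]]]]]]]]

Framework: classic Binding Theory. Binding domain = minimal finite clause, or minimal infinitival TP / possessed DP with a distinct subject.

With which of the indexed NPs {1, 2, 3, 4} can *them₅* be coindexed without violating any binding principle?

{1}

*them* is a pronoun, so Principle B applies: it must be free in its binding domain.
Binding domain of *them₅*: the embedded TP, whose subject is the directors₂.
*the musicians₁* c-commands the pronoun but from outside its binding domain, and is not c-commanded by it → coindexation permitted.
*the directors₂* c-commands the pronoun within its binding domain → coindexation would violate Principle B.
*the candidates₃*: the pronoun c-commands this R-expression → coindexation would violate Principle C on *the candidates₃*.
*the dancers₄*: the pronoun c-commands this R-expression → coindexation would violate Principle C on *the dancers₄*.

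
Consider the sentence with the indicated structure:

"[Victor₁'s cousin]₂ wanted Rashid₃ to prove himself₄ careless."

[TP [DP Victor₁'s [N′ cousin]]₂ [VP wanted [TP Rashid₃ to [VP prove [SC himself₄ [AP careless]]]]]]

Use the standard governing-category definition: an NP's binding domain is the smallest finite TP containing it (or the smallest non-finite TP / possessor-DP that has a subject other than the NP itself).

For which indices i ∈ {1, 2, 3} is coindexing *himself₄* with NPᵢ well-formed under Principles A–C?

{3}

*himself* is an anaphor, so Principle A applies: it must be bound in its binding domain.
Binding domain of *himself₄*: the embedded TP, whose subject is Rashid₃.
*Victor₁* does not c-command the anaphor → cannot bind it.
*[Victor₁'s cousin]₂* c-commands the anaphor but is outside its binding domain → cannot satisfy Principle A.
*Rashid₃* c-commands the anaphor within its binding domain → licit binder.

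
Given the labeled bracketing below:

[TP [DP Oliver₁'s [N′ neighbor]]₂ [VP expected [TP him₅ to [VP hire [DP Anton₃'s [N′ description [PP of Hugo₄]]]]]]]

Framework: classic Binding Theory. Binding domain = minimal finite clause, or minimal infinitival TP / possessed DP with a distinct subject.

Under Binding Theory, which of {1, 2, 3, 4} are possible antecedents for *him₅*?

{1}

*him* is a pronoun, so Principle B applies: it must be free in its binding domain.
Binding domain of *him₅*: the matrix TP, whose subject is [Oliver₁'s neighbor]₂.
*Oliver₁* and the pronoun do not c-command one another → neither Principle B nor Principle C is at stake; coindexation permitted.
*[Oliver₁'s neighbor]₂* c-commands the pronoun within its binding domain → coindexation would violate Principle B.
*Anton₃*: the pronoun c-commands this R-expression → coindexation would violate Principle C on *Anton₃*.
*Hugo₄*: the pronoun c-commands this R-expression → coindexation would violate Principle C on *Hugo₄*.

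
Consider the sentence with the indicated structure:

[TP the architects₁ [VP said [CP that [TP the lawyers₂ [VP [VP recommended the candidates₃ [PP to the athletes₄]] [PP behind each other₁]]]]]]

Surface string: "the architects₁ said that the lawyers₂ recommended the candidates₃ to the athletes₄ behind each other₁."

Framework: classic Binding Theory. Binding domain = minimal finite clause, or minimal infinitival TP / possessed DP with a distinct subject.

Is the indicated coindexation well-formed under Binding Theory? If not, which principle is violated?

Principle A

The two coindexed NPs are *the architects₁* and *each other₁*.
*each other₁* is an anaphor. Principle A requires it to be bound within its binding domain — the embedded TP, whose subject is the lawyers₂.
Within that domain it is c-commanded by *the lawyers₂*, which does not share its index.
*the architects₁* does c-command the anaphor, but from outside its binding domain.
The anaphor is unbound in its domain → Principle A violation.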